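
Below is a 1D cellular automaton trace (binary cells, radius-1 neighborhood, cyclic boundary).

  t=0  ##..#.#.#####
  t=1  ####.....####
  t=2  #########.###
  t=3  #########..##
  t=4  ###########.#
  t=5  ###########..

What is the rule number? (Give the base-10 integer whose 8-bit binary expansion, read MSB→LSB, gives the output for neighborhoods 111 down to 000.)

211

  ###|#  b7=1 t=0,i=0
  ##.|#  b6=1 t=0,i=1
  #.#|.  b5=0 t=0,i=5
  #..|#  b4=1 t=0,i=2
  .##|.  b3=0 t=0,i=8
  .#.|.  b2=0 t=0,i=4
  ..#|#  b1=1 t=0,i=3
  ...|#  b0=1 t=1,i=5
  bits 11010011 = 211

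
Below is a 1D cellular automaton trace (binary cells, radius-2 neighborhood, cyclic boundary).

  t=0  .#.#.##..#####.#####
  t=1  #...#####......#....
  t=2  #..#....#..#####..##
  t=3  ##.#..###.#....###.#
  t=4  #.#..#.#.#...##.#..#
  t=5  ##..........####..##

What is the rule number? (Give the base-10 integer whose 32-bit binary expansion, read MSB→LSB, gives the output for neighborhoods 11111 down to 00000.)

382236767

  #####|.  b31=0 t=0,i=11
  ####.|.  b30=0 t=0,i=12
  ###.#|.  b29=0 t=0,i=13
  ###..|#  b28=1 t=1,i=8
  ##.##|.  b27=0 t=0,i=14
  ##.#.|#  b26=1 t=0,i=0
  ##..#|#  b25=1 t=0,i=7
  ##...|.  b24=0 t=1,i=9
  #.###|#  b23=1 t=0,i=15
  #.##.|#  b22=1 t=0,i=5
  #.#.#|.  b21=0 t=0,i=1
  #.#..|.  b20=0 t=3,i=3
  #..##|#  b19=1 t=0,i=8
  #..#.|.  b18=0 t=2,i=2
  #...#|.  b17=0 t=1,i=2
  #....|.  b16=0 t=1,i=10
  .####|.  b15=0 t=0,i=10
  .###.|#  b14=1 t=2,i=19
  .##.#|#  b13=1 t=4,i=0
  .##..|#  b12=1 t=0,i=6
  .#.##|#  b11=1 t=0,i=4
  .#.#.|.  b10=0 t=0,i=2
  .#..#|.  b9=0 t=2,i=9
  .#...|.  b8=0 t=1,i=1
  ..###|.  b7=0 t=0,i=9
  ..##.|#  b6=1 t=4,i=13
  ..#.#|.  b5=0 t=4,i=5
  ..#..|#  b4=1 t=1,i=0
  ...##|#  b3=1 t=1,i=3
  ...#.|#  b2=1 t=1,i=14
  ....#|#  b1=1 t=1,i=13
  .....|#  b0=1 t=1,i=11
  bits 00010110110010000111100001011111 = 382236767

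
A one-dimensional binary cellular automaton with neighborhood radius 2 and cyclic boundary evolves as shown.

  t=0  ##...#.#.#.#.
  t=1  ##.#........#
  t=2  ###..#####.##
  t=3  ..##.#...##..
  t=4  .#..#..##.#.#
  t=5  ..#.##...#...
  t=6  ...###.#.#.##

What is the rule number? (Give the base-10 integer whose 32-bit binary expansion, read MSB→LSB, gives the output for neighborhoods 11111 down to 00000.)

1044601497

  nb #####: next=.  (t=2,i=0, bit31=0)
  nb ####.: next=.  (t=2,i=1, bit30=0)
  nb ###.#: next=#  (t=1,i=1, bit29=1)
  nb ###..: next=#  (t=2,i=2, bit28=1)
  nb ##.##: next=#  (t=2,i=10, bit27=1)
  nb ##.#.: next=#  (t=1,i=2, bit26=1)
  nb ##..#: next=#  (t=2,i=3, bit25=1)
  nb ##...: next=.  (t=0,i=2, bit24=0)
  nb #.###: next=.  (t=2,i=11, bit23=0)
  nb #.##.: next=#  (t=0,i=0, bit22=1)
  nb #.#.#: next=.  (t=0,i=7, bit21=0)
  nb #.#..: next=.  (t=1,i=3, bit20=0)
  nb #..##: next=.  (t=2,i=4, bit19=0)
  nb #..#.: next=.  (t=4,i=3, bit18=0)
  nb #...#: next=#  (t=0,i=3, bit17=1)
  nb #....: next=#  (t=1,i=5, bit16=1)
  nb .####: next=.  (t=2,i=6, bit15=0)
  nb .###.: next=#  (t=1,i=0, bit14=1)
  nb .##.#: next=.  (t=3,i=3, bit13=0)
  nb .##..: next=#  (t=0,i=1, bit12=1)
  nb .#.##: next=#  (t=0,i=12, bit11=1)
  nb .#.#.: next=.  (t=0,i=6, bit10=0)
  nb .#..#: next=#  (t=4,i=2, bit9=1)
  nb .#...: next=.  (t=1,i=4, bit8=0)
  nb ..###: next=#  (t=1,i=12, bit7=1)
  nb ..##.: next=.  (t=3,i=2, bit6=0)
  nb ..#.#: next=.  (t=0,i=5, bit5=0)
  nb ..#..: next=#  (t=4,i=4, bit4=1)
  nb ...##: next=#  (t=1,i=11, bit3=1)
  nb ...#.: next=.  (t=0,i=4, bit2=0)
  nb ....#: next=.  (t=1,i=10, bit1=0)
  nb .....: next=#  (t=1,i=6, bit0=1)
  bits 00111110010000110101101010011001 = 1044601497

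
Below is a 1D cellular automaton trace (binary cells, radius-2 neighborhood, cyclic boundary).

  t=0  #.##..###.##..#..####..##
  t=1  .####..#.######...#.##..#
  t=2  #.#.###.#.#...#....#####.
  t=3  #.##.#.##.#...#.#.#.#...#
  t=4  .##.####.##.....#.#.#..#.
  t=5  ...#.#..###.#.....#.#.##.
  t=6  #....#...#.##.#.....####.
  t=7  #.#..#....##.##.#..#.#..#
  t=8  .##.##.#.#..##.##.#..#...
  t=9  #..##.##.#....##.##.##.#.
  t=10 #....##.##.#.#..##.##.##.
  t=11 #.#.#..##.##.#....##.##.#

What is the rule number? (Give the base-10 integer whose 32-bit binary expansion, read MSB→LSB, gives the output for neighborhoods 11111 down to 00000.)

511039512

  #####|.  b31=0 t=1,i=11
  ####.|.  b30=0 t=0,i=19
  ###.#|.  b29=0 t=0,i=0
  ###..|#  b28=1 t=0,i=20
  ##.##|#  b27=1 t=0,i=1
  ##.#.|#  b26=1 t=2,i=7
  ##..#|#  b25=1 t=0,i=4
  ##...|.  b24=0 t=1,i=15
  #.###|.  b23=0 t=1,i=1
  #.##.|#  b22=1 t=0,i=2
  #.#.#|#  b21=1 t=2,i=0
  #.#..|#  b20=1 t=2,i=10
  #..##|.  b19=0 t=0,i=5
  #..#.|#  b18=1 t=0,i=13
  #...#|.  b17=0 t=1,i=16
  #....|#  b16=1 t=2,i=16
  .####|#  b15=1 t=0,i=18
  .###.|#  b14=1 t=0,i=7
  .##.#|.  b13=0 t=3,i=0
  .##..|#  b12=1 t=0,i=3
  .#.##|#  b11=1 t=1,i=0
  .#.#.|.  b10=0 t=2,i=1
  .#..#|.  b9=0 t=0,i=15
  .#...|.  b8=0 t=2,i=11
  ..###|.  b7=0 t=0,i=6
  ..##.|.  b6=0 t=3,i=24
  ..#.#|.  b5=0 t=1,i=7
  ..#..|#  b4=1 t=0,i=14
  ...##|#  b3=1 t=2,i=18
  ...#.|.  b2=0 t=1,i=17
  ....#|.  b1=0 t=2,i=17
  .....|.  b0=0 t=4,i=13
  bits 00011110011101011101100000011000 = 511039512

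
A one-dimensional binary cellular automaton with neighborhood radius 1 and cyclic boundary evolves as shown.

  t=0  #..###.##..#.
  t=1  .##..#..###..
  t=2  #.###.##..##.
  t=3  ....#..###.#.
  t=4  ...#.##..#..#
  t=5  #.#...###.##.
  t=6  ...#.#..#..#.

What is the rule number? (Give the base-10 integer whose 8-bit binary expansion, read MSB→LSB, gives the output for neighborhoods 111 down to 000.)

  [7] ### => .  t=0,i=4
  [6] ##. => #  t=0,i=5
  [5] #.# => .  t=0,i=6
  [4] #.. => #  t=0,i=1
  [3] .## => .  t=0,i=3
  [2] .#. => .  t=0,i=0
  [1] ..# => #  t=0,i=2
  [0] ... => .  t=1,i=12
  bits 01010010 = 82

82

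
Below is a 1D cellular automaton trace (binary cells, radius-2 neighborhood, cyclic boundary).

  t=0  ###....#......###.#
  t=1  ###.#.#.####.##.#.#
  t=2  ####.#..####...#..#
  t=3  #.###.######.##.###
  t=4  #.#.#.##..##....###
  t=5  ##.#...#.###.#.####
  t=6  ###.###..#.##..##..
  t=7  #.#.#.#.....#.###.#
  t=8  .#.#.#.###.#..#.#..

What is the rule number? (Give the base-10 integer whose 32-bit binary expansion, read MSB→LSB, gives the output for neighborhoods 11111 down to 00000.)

1955305421

  nb #####: next=.  (t=2,i=1, bit31=0)
  nb ####.: next=#  (t=0,i=1, bit30=1)
  nb ###.#: next=#  (t=0,i=16, bit29=1)
  nb ###..: next=#  (t=0,i=2, bit28=1)
  nb ##.##: next=.  (t=0,i=17, bit27=0)
  nb ##.#.: next=#  (t=1,i=3, bit26=1)
  nb ##..#: next=.  (t=4,i=8, bit25=0)
  nb ##...: next=.  (t=0,i=3, bit24=0)
  nb #.###: next=#  (t=0,i=18, bit23=1)
  nb #.##.: next=.  (t=1,i=13, bit22=0)
  nb #.#.#: next=.  (t=1,i=4, bit21=0)
  nb #.#..: next=.  (t=2,i=5, bit20=0)
  nb #..##: next=#  (t=2,i=7, bit19=1)
  nb #..#.: next=.  (t=6,i=8, bit18=0)
  nb #...#: next=#  (t=2,i=13, bit17=1)
  nb #....: next=#  (t=0,i=4, bit16=1)
  nb .####: next=#  (t=0,i=0, bit15=1)
  nb .###.: next=.  (t=0,i=15, bit14=0)
  nb .##.#: next=.  (t=1,i=14, bit13=0)
  nb .##..: next=#  (t=4,i=7, bit12=1)
  nb .#.##: next=.  (t=1,i=7, bit11=0)
  nb .#.#.: next=#  (t=1,i=5, bit10=1)
  nb .#..#: next=#  (t=2,i=6, bit9=1)
  nb .#...: next=#  (t=0,i=8, bit8=1)
  nb ..###: next=#  (t=0,i=14, bit7=1)
  nb ..##.: next=#  (t=4,i=10, bit6=1)
  nb ..#.#: next=.  (t=5,i=7, bit5=0)
  nb ..#..: next=.  (t=0,i=7, bit4=0)
  nb ...##: next=#  (t=0,i=13, bit3=1)
  nb ...#.: next=#  (t=0,i=6, bit2=1)
  nb ....#: next=.  (t=0,i=5, bit1=0)
  nb .....: next=#  (t=0,i=10, bit0=1)
  bits 01110100100010111001011111001101 = 1955305421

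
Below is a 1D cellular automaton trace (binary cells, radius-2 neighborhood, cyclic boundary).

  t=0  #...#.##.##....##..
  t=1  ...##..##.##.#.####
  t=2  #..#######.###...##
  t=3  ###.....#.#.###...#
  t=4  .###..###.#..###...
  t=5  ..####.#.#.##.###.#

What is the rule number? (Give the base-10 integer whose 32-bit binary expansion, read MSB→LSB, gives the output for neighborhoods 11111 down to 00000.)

  nb #####: next=.  (t=2,i=5, bit31=0)
  nb ####.: next=#  (t=1,i=17, bit30=1)
  nb ###.#: next=.  (t=2,i=9, bit29=0)
  nb ###..: next=#  (t=1,i=18, bit28=1)
  nb ##.##: next=#  (t=0,i=8, bit27=1)
  nb ##.#.: next=#  (t=1,i=12, bit26=1)
  nb ##..#: next=#  (t=0,i=17, bit25=1)
  nb ##...: next=#  (t=0,i=11, bit24=1)
  nb #.###: next=.  (t=1,i=15, bit23=0)
  nb #.##.: next=.  (t=0,i=6, bit22=0)
  nb #.#.#: next=#  (t=1,i=13, bit21=1)
  nb #.#..: next=.  (t=4,i=10, bit20=0)
  nb #..##: next=#  (t=1,i=6, bit19=1)
  nb #..#.: next=#  (t=0,i=18, bit18=1)
  nb #...#: next=.  (t=0,i=2, bit17=0)
  nb #....: next=.  (t=0,i=12, bit16=0)
  nb .####: next=.  (t=1,i=16, bit15=0)
  nb .###.: next=#  (t=2,i=12, bit14=1)
  nb .##.#: next=#  (t=0,i=7, bit13=1)
  nb .##..: next=#  (t=0,i=10, bit12=1)
  nb .#.##: next=.  (t=0,i=5, bit11=0)
  nb .#.#.: next=.  (t=3,i=9, bit10=0)
  nb .#..#: next=#  (t=4,i=11, bit9=1)
  nb .#...: next=.  (t=0,i=1, bit8=0)
  nb ..###: next=.  (t=2,i=3, bit7=0)
  nb ..##.: next=#  (t=0,i=15, bit6=1)
  nb ..#.#: next=#  (t=0,i=4, bit5=1)
  nb ..#..: next=.  (t=0,i=0, bit4=0)
  nb ...##: next=.  (t=0,i=14, bit3=0)
  nb ...#.: next=#  (t=0,i=3, bit2=1)
  nb ....#: next=#  (t=0,i=13, bit1=1)
  nb .....: next=.  (t=3,i=5, bit0=0)
  bits 01011111001011000111001001100110 = 1596748390

1596748390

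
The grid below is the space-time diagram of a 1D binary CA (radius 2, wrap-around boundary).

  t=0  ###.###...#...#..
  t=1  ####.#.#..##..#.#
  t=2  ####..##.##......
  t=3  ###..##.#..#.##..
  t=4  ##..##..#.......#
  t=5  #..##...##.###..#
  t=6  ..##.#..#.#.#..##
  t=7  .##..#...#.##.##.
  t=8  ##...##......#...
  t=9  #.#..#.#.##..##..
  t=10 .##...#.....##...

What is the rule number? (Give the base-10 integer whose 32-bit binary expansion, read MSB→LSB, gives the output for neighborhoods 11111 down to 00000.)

  ##### -> #   bit 31 = 1  t=1,i=1
  ####. -> #   bit 30 = 1  t=1,i=2
  ###.# -> #   bit 29 = 1  t=0,i=2
  ###.. -> .   bit 28 = 0  t=0,i=6
  ##.## -> #   bit 27 = 1  t=0,i=3
  ##.#. -> .   bit 26 = 0  t=1,i=4
  ##..# -> .   bit 25 = 0  t=1,i=12
  ##... -> #   bit 24 = 1  t=0,i=7
  #.### -> .   bit 23 = 0  t=0,i=4
  #.##. -> .   bit 22 = 0  t=2,i=9
  #.#.# -> .   bit 21 = 0  t=1,i=5
  #.#.. -> #   bit 20 = 1  t=1,i=7
  #..## -> #   bit 19 = 1  t=0,i=16
  #..#. -> .   bit 18 = 0  t=1,i=13
  #...# -> .   bit 17 = 0  t=0,i=8
  #.... -> .   bit 16 = 0  t=2,i=12
  .#### -> #   bit 15 = 1  t=1,i=0
  .###. -> #   bit 14 = 1  t=0,i=1
  .##.# -> .   bit 13 = 0  t=2,i=7
  .##.. -> .   bit 12 = 0  t=1,i=11
  .#.## -> .   bit 11 = 0  t=1,i=15
  .#.#. -> #   bit 10 = 1  t=1,i=6
  .#..# -> .   bit 9 = 0  t=0,i=15
  .#... -> #   bit 8 = 1  t=0,i=11
  ..### -> #   bit 7 = 1  t=0,i=0
  ..##. -> #   bit 6 = 1  t=1,i=10
  ..#.# -> .   bit 5 = 0  t=1,i=14
  ..#.. -> #   bit 4 = 1  t=0,i=10
  ...## -> .   bit 3 = 0  t=2,i=16
  ...#. -> .   bit 2 = 0  t=0,i=9
  ....# -> .   bit 1 = 0  t=2,i=15
  ..... -> #   bit 0 = 1  t=2,i=13
  bits 11101001000110001100010111010001 = 3910714833

3910714833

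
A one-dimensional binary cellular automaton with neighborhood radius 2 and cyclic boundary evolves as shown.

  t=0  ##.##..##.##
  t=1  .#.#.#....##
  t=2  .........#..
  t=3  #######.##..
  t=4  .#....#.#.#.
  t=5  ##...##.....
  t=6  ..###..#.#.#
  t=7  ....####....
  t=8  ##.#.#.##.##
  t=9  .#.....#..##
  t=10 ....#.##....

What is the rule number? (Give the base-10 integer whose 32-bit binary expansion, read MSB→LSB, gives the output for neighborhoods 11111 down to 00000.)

868646973

  nb #####: next=.  (t=3,i=2, bit31=0)
  nb ####.: next=.  (t=0,i=0, bit30=0)
  nb ###.#: next=#  (t=0,i=1, bit29=1)
  nb ###..: next=#  (t=6,i=4, bit28=1)
  nb ##.##: next=.  (t=0,i=2, bit27=0)
  nb ##.#.: next=.  (t=1,i=0, bit26=0)
  nb ##..#: next=#  (t=0,i=5, bit25=1)
  nb ##...: next=#  (t=5,i=2, bit24=1)
  nb #.###: next=#  (t=0,i=10, bit23=1)
  nb #.##.: next=#  (t=0,i=3, bit22=1)
  nb #.#.#: next=.  (t=1,i=1, bit21=0)
  nb #.#..: next=.  (t=1,i=5, bit20=0)
  nb #..##: next=.  (t=0,i=6, bit19=0)
  nb #..#.: next=#  (t=4,i=0, bit18=1)
  nb #...#: next=#  (t=5,i=3, bit17=1)
  nb #....: next=.  (t=1,i=7, bit16=0)
  nb .####: next=#  (t=0,i=11, bit15=1)
  nb .###.: next=.  (t=6,i=3, bit14=0)
  nb .##.#: next=.  (t=0,i=8, bit13=0)
  nb .##..: next=.  (t=0,i=4, bit12=0)
  nb .#.##: next=.  (t=8,i=6, bit11=0)
  nb .#.#.: next=.  (t=1,i=2, bit10=0)
  nb .#..#: next=.  (t=4,i=11, bit9=0)
  nb .#...: next=.  (t=1,i=6, bit8=0)
  nb ..###: next=.  (t=3,i=0, bit7=0)
  nb ..##.: next=.  (t=0,i=7, bit6=0)
  nb ..#.#: next=#  (t=4,i=6, bit5=1)
  nb ..#..: next=#  (t=2,i=9, bit4=1)
  nb ...##: next=#  (t=1,i=9, bit3=1)
  nb ...#.: next=#  (t=2,i=8, bit2=1)
  nb ....#: next=.  (t=1,i=8, bit1=0)
  nb .....: next=#  (t=2,i=0, bit0=1)
  bits 00110011110001101000000000111101 = 868646973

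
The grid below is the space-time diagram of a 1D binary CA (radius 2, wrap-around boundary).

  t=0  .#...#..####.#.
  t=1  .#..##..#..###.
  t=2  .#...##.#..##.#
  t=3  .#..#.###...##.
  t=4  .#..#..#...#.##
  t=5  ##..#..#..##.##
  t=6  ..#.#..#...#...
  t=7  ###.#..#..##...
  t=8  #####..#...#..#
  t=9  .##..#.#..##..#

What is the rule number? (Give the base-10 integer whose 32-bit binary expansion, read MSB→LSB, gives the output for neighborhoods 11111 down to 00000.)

2790289598

  ##### -> #   bit 31 = 1  t=8,i=1
  ####. -> .   bit 30 = 0  t=0,i=10
  ###.# -> #   bit 29 = 1  t=0,i=11
  ###.. -> .   bit 28 = 0  t=1,i=13
  ##.## -> .   bit 27 = 0  t=5,i=12
  ##.#. -> #   bit 26 = 1  t=0,i=12
  ##..# -> #   bit 25 = 1  t=1,i=6
  ##... -> .   bit 24 = 0  t=3,i=9
  #.### -> .   bit 23 = 0  t=3,i=6
  #.##. -> #   bit 22 = 1  t=4,i=13
  #.#.# -> .   bit 21 = 0  t=2,i=14
  #.#.. -> #   bit 20 = 1  t=0,i=13
  #..## -> .   bit 19 = 0  t=0,i=7
  #..#. -> .   bit 18 = 0  t=0,i=0
  #...# -> .   bit 17 = 0  t=0,i=3
  #.... -> .   bit 16 = 0  t=6,i=13
  .#### -> .   bit 15 = 0  t=0,i=9
  .###. -> #   bit 14 = 1  t=1,i=12
  .##.# -> #   bit 13 = 1  t=2,i=6
  .##.. -> #   bit 12 = 1  t=1,i=5
  .#.## -> .   bit 11 = 0  t=3,i=5
  .#.#. -> .   bit 10 = 0  t=2,i=0
  .#..# -> .   bit 9 = 0  t=0,i=6
  .#... -> .   bit 8 = 0  t=0,i=2
  ..### -> #   bit 7 = 1  t=0,i=8
  ..##. -> .   bit 6 = 0  t=1,i=4
  ..#.# -> #   bit 5 = 1  t=3,i=4
  ..#.. -> #   bit 4 = 1  t=0,i=1
  ...## -> #   bit 3 = 1  t=2,i=4
  ...#. -> #   bit 2 = 1  t=0,i=4
  ....# -> #   bit 1 = 1  t=6,i=0
  ..... -> .   bit 0 = 0  t=6,i=14
  bits 10100110010100000111000010111110 = 2790289598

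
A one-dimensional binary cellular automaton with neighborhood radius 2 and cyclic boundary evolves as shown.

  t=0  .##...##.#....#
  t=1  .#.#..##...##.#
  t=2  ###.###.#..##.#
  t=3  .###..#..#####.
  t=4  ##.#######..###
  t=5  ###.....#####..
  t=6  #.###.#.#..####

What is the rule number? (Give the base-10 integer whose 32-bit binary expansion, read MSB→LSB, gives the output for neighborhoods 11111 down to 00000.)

  ##### -> .   bit 31 = 0  t=3,i=11
  ####. -> #   bit 30 = 1  t=2,i=1
  ###.# -> #   bit 29 = 1  t=2,i=2
  ###.. -> #   bit 28 = 1  t=3,i=3
  ##.## -> #   bit 27 = 1  t=2,i=3
  ##.#. -> .   bit 26 = 0  t=0,i=8
  ##..# -> #   bit 25 = 1  t=3,i=4
  ##... -> #   bit 24 = 1  t=0,i=3
  #.### -> .   bit 23 = 0  t=2,i=4
  #.##. -> #   bit 22 = 1  t=0,i=1
  #.#.# -> #   bit 21 = 1  t=1,i=1
  #.#.. -> .   bit 20 = 0  t=0,i=9
  #..## -> #   bit 19 = 1  t=1,i=5
  #..#. -> #   bit 18 = 1  t=3,i=5
  #...# -> .   bit 17 = 0  t=0,i=4
  #.... -> #   bit 16 = 1  t=0,i=11
  .#### -> .   bit 15 = 0  t=2,i=0
  .###. -> .   bit 14 = 0  t=2,i=5
  .##.# -> #   bit 13 = 1  t=0,i=7
  .##.. -> .   bit 12 = 0  t=0,i=2
  .#.## -> .   bit 11 = 0  t=0,i=0
  .#.#. -> #   bit 10 = 1  t=1,i=0
  .#..# -> #   bit 9 = 1  t=1,i=4
  .#... -> .   bit 8 = 0  t=0,i=10
  ..### -> #   bit 7 = 1  t=3,i=1
  ..##. -> #   bit 6 = 1  t=0,i=6
  ..#.# -> #   bit 5 = 1  t=0,i=14
  ..#.. -> #   bit 4 = 1  t=3,i=6
  ...## -> .   bit 3 = 0  t=0,i=5
  ...#. -> .   bit 2 = 0  t=0,i=13
  ....# -> #   bit 1 = 1  t=0,i=12
  ..... -> .   bit 0 = 0  t=5,i=5
  bits 01111011011011010010011011110010 = 2070750962

2070750962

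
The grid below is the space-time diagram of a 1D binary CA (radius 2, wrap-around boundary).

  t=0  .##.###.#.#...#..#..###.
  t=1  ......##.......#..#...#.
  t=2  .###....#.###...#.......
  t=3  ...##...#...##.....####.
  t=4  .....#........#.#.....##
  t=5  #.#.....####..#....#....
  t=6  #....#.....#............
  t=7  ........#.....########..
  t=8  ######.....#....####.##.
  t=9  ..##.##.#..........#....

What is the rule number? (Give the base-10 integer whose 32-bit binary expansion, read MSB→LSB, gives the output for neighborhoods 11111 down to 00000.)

3036676641

  [31] ##### => #  t=7,i=16
  [30] ####. => .  t=3,i=21
  [29] ###.# => #  t=0,i=6
  [28] ###.. => #  t=0,i=22
  [27] ##.## => .  t=0,i=3
  [26] ##.#. => #  t=0,i=7
  [25] ##..# => .  t=0,i=23
  [24] ##... => #  t=1,i=8
  [23] #.### => .  t=0,i=4
  [22] #.##. => .  t=8,i=21
  [21] #.#.# => .  t=0,i=8
  [20] #.#.. => .  t=0,i=10
  [19] #..## => .  t=0,i=0
  [18] #..#. => .  t=0,i=16
  [17] #...# => .  t=0,i=12
  [16] #.... => .  t=1,i=0
  [15] .#### => .  t=3,i=20
  [14] .###. => .  t=0,i=5
  [13] .##.# => .  t=0,i=2
  [12] .##.. => .  t=1,i=7
  [11] .#.## => .  t=2,i=9
  [10] .#.#. => .  t=0,i=9
  [9] .#..# => #  t=0,i=15
  [8] .#... => .  t=0,i=11
  [7] ..### => .  t=0,i=20
  [6] ..##. => .  t=0,i=1
  [5] ..#.# => #  t=2,i=8
  [4] ..#.. => .  t=0,i=14
  [3] ...## => .  t=1,i=5
  [2] ...#. => .  t=0,i=13
  [1] ....# => .  t=1,i=4
  [0] ..... => #  t=1,i=1
  bits 10110101000000000000001000100001 = 3036676641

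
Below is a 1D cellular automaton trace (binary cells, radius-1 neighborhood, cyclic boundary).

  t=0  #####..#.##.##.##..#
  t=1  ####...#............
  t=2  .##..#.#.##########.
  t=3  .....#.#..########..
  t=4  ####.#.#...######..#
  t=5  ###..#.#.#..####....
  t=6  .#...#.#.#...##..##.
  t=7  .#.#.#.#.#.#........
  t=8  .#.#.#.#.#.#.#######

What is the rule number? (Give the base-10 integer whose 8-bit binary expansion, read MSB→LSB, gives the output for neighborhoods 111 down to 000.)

133

  [7] ### => #  t=0,i=0
  [6] ##. => .  t=0,i=4
  [5] #.# => .  t=0,i=8
  [4] #.. => .  t=0,i=5
  [3] .## => .  t=0,i=9
  [2] .#. => #  t=0,i=7
  [1] ..# => .  t=0,i=6
  [0] ... => #  t=1,i=5
  bits 10000101 = 133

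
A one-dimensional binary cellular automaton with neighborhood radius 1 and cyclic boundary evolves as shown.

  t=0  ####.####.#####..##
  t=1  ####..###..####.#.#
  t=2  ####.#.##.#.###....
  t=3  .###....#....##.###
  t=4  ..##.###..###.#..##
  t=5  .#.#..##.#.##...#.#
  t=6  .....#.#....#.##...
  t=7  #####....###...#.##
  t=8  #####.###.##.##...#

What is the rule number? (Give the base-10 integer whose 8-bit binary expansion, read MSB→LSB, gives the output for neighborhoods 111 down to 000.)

  nb ###: next=#  (t=0,i=0, bit7=1)
  nb ##.: next=#  (t=0,i=3, bit6=1)
  nb #.#: next=.  (t=0,i=4, bit5=0)
  nb #..: next=.  (t=0,i=15, bit4=0)
  nb .##: next=.  (t=0,i=5, bit3=0)
  nb .#.: next=.  (t=1,i=16, bit2=0)
  nb ..#: next=#  (t=0,i=16, bit1=1)
  nb ...: next=#  (t=2,i=16, bit0=1)
  bits 11000011 = 195

195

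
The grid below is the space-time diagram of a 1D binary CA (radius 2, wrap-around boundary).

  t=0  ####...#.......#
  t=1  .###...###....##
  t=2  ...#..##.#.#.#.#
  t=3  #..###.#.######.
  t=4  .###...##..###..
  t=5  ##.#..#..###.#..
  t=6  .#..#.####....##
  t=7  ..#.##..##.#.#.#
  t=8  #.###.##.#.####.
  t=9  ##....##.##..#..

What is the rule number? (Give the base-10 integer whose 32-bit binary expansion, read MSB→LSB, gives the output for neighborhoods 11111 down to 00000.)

3530108856

  ##### -> #   bit 31 = 1  t=0,i=1
  ####. -> #   bit 30 = 1  t=0,i=2
  ###.# -> .   bit 29 = 0  t=3,i=5
  ###.. -> #   bit 28 = 1  t=0,i=3
  ##.## -> .   bit 27 = 0  t=1,i=0
  ##.#. -> .   bit 26 = 0  t=2,i=8
  ##..# -> #   bit 25 = 1  t=4,i=9
  ##... -> .   bit 24 = 0  t=0,i=4
  #.### -> .   bit 23 = 0  t=1,i=1
  #.##. -> #   bit 22 = 1  t=7,i=4
  #.#.# -> #   bit 21 = 1  t=2,i=9
  #.#.. -> .   bit 20 = 0  t=2,i=15
  #..## -> #   bit 19 = 1  t=2,i=5
  #..#. -> .   bit 18 = 0  t=5,i=5
  #...# -> .   bit 17 = 0  t=0,i=5
  #.... -> #   bit 16 = 1  t=0,i=9
  .#### -> .   bit 15 = 0  t=0,i=0
  .###. -> .   bit 14 = 0  t=1,i=2
  .##.# -> #   bit 13 = 1  t=1,i=15
  .##.. -> .   bit 12 = 0  t=4,i=8
  .#.## -> #   bit 11 = 1  t=3,i=8
  .#.#. -> #   bit 10 = 1  t=2,i=10
  .#..# -> #   bit 9 = 1  t=2,i=4
  .#... -> #   bit 8 = 1  t=0,i=8
  ..### -> #   bit 7 = 1  t=0,i=15
  ..##. -> .   bit 6 = 0  t=1,i=14
  ..#.# -> #   bit 5 = 1  t=6,i=4
  ..#.. -> #   bit 4 = 1  t=0,i=7
  ...## -> #   bit 3 = 1  t=0,i=14
  ...#. -> .   bit 2 = 0  t=0,i=6
  ....# -> .   bit 1 = 0  t=0,i=13
  ..... -> .   bit 0 = 0  t=0,i=10
  bits 11010010011010010010111110111000 = 3530108856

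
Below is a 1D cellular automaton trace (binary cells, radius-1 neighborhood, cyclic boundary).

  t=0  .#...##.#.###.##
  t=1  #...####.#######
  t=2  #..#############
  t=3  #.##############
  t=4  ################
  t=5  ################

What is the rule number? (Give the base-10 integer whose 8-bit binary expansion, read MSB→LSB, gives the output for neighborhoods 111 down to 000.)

  ### -> #   bit 7 = 1  t=0,i=11
  ##. -> #   bit 6 = 1  t=0,i=6
  #.# -> #   bit 5 = 1  t=0,i=0
  #.. -> .   bit 4 = 0  t=0,i=2
  .## -> #   bit 3 = 1  t=0,i=5
  .#. -> .   bit 2 = 0  t=0,i=1
  ..# -> #   bit 1 = 1  t=0,i=4
  ... -> .   bit 0 = 0  t=0,i=3
  bits 11101010 = 234

234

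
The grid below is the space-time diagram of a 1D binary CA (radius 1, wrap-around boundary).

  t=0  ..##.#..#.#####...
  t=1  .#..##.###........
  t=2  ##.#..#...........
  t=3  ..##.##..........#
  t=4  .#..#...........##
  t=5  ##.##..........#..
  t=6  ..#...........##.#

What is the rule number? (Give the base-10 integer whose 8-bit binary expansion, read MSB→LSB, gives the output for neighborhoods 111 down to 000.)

38

  ###|.  b7=0 t=0,i=11
  ##.|.  b6=0 t=0,i=3
  #.#|#  b5=1 t=0,i=4
  #..|.  b4=0 t=0,i=6
  .##|.  b3=0 t=0,i=2
  .#.|#  b2=1 t=0,i=5
  ..#|#  b1=1 t=0,i=1
  ...|.  b0=0 t=0,i=0
  bits 00100110 = 38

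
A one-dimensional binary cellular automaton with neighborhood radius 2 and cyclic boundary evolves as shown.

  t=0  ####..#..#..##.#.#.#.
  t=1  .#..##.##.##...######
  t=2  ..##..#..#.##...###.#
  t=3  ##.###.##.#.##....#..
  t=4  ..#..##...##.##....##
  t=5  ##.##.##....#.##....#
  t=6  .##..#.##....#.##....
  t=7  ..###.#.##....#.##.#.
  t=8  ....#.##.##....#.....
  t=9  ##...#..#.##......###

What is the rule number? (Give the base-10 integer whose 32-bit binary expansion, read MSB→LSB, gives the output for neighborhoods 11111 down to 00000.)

  ##### -> #   bit 31 = 1  t=1,i=17
  ####. -> .   bit 30 = 0  t=0,i=2
  ###.# -> #   bit 29 = 1  t=1,i=20
  ###.. -> .   bit 28 = 0  t=0,i=3
  ##.## -> #   bit 27 = 1  t=1,i=6
  ##.#. -> .   bit 26 = 0  t=0,i=14
  ##..# -> #   bit 25 = 1  t=0,i=4
  ##... -> #   bit 24 = 1  t=1,i=12
  #.### -> .   bit 23 = 0  t=0,i=0
  #.##. -> .   bit 22 = 0  t=1,i=7
  #.#.# -> #   bit 21 = 1  t=0,i=15
  #.#.. -> .   bit 20 = 0  t=1,i=1
  #..## -> #   bit 19 = 1  t=0,i=11
  #..#. -> #   bit 18 = 1  t=0,i=5
  #...# -> .   bit 17 = 0  t=1,i=13
  #.... -> .   bit 16 = 0  t=3,i=15
  .#### -> #   bit 15 = 1  t=0,i=1
  .###. -> .   bit 14 = 0  t=2,i=17
  .##.# -> .   bit 13 = 0  t=0,i=13
  .##.. -> #   bit 12 = 1  t=1,i=11
  .#.## -> #   bit 11 = 1  t=0,i=20
  .#.#. -> #   bit 10 = 1  t=0,i=16
  .#..# -> #   bit 9 = 1  t=0,i=7
  .#... -> .   bit 8 = 0  t=7,i=20
  ..### -> .   bit 7 = 0  t=1,i=15
  ..##. -> .   bit 6 = 0  t=0,i=12
  ..#.# -> .   bit 5 = 0  t=2,i=9
  ..#.. -> .   bit 4 = 0  t=0,i=6
  ...## -> .   bit 3 = 0  t=1,i=14
  ...#. -> .   bit 2 = 0  t=3,i=17
  ....# -> .   bit 1 = 0  t=3,i=16
  ..... -> #   bit 0 = 1  t=6,i=19
  bits 10101011001011001001111000000001 = 2871827969

2871827969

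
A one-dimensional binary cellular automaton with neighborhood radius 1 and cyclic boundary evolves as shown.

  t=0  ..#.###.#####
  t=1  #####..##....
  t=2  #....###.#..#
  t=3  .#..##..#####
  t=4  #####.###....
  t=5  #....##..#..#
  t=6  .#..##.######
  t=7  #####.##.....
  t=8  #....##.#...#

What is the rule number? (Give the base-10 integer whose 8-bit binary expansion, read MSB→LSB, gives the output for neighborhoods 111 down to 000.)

  ###|.  b7=0 t=0,i=5
  ##.|.  b6=0 t=0,i=6
  #.#|#  b5=1 t=0,i=3
  #..|#  b4=1 t=0,i=0
  .##|#  b3=1 t=0,i=4
  .#.|#  b2=1 t=0,i=2
  ..#|#  b1=1 t=0,i=1
  ...|.  b0=0 t=1,i=10
  bits 00111110 = 62

62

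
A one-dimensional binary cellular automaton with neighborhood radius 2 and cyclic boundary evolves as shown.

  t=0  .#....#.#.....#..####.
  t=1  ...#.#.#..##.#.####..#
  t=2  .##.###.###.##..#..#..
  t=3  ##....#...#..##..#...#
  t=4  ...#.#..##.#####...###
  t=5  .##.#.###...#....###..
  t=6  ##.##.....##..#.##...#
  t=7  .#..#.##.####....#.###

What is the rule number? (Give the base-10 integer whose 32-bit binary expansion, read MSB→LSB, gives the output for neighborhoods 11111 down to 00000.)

  [31] ##### => .  t=4,i=13
  [30] ####. => .  t=0,i=19
  [29] ###.# => #  t=2,i=6
  [28] ###.. => .  t=0,i=20
  [27] ##.## => .  t=2,i=3
  [26] ##.#. => #  t=1,i=12
  [25] ##..# => #  t=0,i=21
  [24] ##... => .  t=3,i=2
  [23] #.### => .  t=1,i=15
  [22] #.##. => .  t=2,i=12
  [21] #.#.# => #  t=1,i=5
  [20] #.#.. => .  t=0,i=8
  [19] #..## => #  t=0,i=16
  [18] #..#. => .  t=0,i=0
  [17] #...# => #  t=1,i=1
  [16] #.... => #  t=0,i=3
  [15] .#### => #  t=0,i=18
  [14] .###. => .  t=2,i=5
  [13] .##.# => .  t=1,i=11
  [12] .##.. => #  t=2,i=13
  [11] .#.## => .  t=1,i=14
  [10] .#.#. => #  t=0,i=7
  [9] .#..# => #  t=0,i=15
  [8] .#... => .  t=0,i=2
  [7] ..### => #  t=0,i=17
  [6] ..##. => #  t=1,i=10
  [5] ..#.# => .  t=0,i=6
  [4] ..#.. => .  t=0,i=1
  [3] ...## => #  t=2,i=0
  [2] ...#. => #  t=0,i=5
  [1] ....# => .  t=0,i=4
  [0] ..... => #  t=0,i=11
  bits 00100110001010111001011011001101 = 640390861

640390861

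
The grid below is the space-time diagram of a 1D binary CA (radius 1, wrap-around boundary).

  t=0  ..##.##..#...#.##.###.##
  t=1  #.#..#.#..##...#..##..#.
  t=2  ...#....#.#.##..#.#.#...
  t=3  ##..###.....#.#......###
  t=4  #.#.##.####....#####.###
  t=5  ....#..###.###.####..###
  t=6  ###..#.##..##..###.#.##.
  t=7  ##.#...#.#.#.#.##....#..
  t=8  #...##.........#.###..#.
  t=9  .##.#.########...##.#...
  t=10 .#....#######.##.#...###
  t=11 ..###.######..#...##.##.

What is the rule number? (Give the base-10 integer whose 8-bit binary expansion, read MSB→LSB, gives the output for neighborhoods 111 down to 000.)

153

  ###|#  b7=1 t=0,i=19
  ##.|.  b6=0 t=0,i=3
  #.#|.  b5=0 t=0,i=4
  #..|#  b4=1 t=0,i=0
  .##|#  b3=1 t=0,i=2
  .#.|.  b2=0 t=0,i=9
  ..#|.  b1=0 t=0,i=1
  ...|#  b0=1 t=0,i=11
  bits 10011001 = 153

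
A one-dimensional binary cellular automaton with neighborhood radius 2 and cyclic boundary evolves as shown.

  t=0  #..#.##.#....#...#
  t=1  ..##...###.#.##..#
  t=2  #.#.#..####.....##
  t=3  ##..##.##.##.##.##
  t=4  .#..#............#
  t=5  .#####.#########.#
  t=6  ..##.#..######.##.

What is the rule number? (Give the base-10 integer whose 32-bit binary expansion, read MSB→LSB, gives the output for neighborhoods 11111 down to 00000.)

  nb #####: next=#  (t=5,i=3, bit31=1)
  nb ####.: next=.  (t=2,i=9, bit30=0)
  nb ###.#: next=#  (t=1,i=9, bit29=1)
  nb ###..: next=#  (t=2,i=10, bit28=1)
  nb ##.##: next=.  (t=3,i=6, bit27=0)
  nb ##.#.: next=#  (t=0,i=7, bit26=1)
  nb ##..#: next=.  (t=0,i=1, bit25=0)
  nb ##...: next=#  (t=1,i=4, bit24=1)
  nb #.###: next=.  (t=3,i=16, bit23=0)
  nb #.##.: next=.  (t=0,i=5, bit22=0)
  nb #.#.#: next=.  (t=1,i=11, bit21=0)
  nb #.#..: next=#  (t=0,i=8, bit20=1)
  nb #..##: next=.  (t=1,i=1, bit19=0)
  nb #..#.: next=#  (t=0,i=2, bit18=1)
  nb #...#: next=.  (t=0,i=15, bit17=0)
  nb #....: next=.  (t=0,i=10, bit16=0)
  nb .####: next=#  (t=2,i=8, bit15=1)
  nb .###.: next=#  (t=1,i=8, bit14=1)
  nb .##.#: next=.  (t=0,i=6, bit13=0)
  nb .##..: next=.  (t=0,i=0, bit12=0)
  nb .#.##: next=.  (t=0,i=4, bit11=0)
  nb .#.#.: next=.  (t=2,i=3, bit10=0)
  nb .#..#: next=#  (t=1,i=0, bit9=1)
  nb .#...: next=#  (t=0,i=9, bit8=1)
  nb ..###: next=#  (t=1,i=7, bit7=1)
  nb ..##.: next=#  (t=0,i=17, bit6=1)
  nb ..#.#: next=#  (t=0,i=3, bit5=1)
  nb ..#..: next=#  (t=0,i=13, bit4=1)
  nb ...##: next=.  (t=0,i=16, bit3=0)
  nb ...#.: next=.  (t=0,i=12, bit2=0)
  nb ....#: next=#  (t=0,i=11, bit1=1)
  nb .....: next=#  (t=2,i=13, bit0=1)
  bits 10110101000101001100001111110011 = 3038036979

3038036979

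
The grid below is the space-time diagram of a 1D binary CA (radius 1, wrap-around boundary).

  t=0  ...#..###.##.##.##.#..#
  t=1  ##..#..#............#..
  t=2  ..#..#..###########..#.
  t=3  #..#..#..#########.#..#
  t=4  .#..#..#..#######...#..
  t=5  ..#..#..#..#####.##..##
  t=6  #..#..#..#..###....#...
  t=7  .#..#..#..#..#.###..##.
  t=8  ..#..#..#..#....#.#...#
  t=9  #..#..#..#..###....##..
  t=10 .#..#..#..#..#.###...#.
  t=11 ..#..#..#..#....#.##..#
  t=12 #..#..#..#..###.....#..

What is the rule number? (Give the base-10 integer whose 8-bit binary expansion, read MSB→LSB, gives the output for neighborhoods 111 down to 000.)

  nb ###: next=#  (t=0,i=7, bit7=1)
  nb ##.: next=.  (t=0,i=8, bit6=0)
  nb #.#: next=.  (t=0,i=9, bit5=0)
  nb #..: next=#  (t=0,i=0, bit4=1)
  nb .##: next=.  (t=0,i=6, bit3=0)
  nb .#.: next=.  (t=0,i=3, bit2=0)
  nb ..#: next=.  (t=0,i=2, bit1=0)
  nb ...: next=#  (t=0,i=1, bit0=1)
  bits 10010001 = 145

145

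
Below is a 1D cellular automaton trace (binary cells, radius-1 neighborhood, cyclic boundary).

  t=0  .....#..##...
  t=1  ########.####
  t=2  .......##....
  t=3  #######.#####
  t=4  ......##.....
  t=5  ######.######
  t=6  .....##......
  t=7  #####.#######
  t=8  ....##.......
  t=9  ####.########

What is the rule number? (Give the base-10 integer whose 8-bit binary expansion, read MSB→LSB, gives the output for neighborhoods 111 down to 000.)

  nb ###: next=.  (t=1,i=0, bit7=0)
  nb ##.: next=#  (t=0,i=9, bit6=1)
  nb #.#: next=#  (t=1,i=8, bit5=1)
  nb #..: next=#  (t=0,i=6, bit4=1)
  nb .##: next=.  (t=0,i=8, bit3=0)
  nb .#.: next=#  (t=0,i=5, bit2=1)
  nb ..#: next=#  (t=0,i=4, bit1=1)
  nb ...: next=#  (t=0,i=0, bit0=1)
  bits 01110111 = 119

119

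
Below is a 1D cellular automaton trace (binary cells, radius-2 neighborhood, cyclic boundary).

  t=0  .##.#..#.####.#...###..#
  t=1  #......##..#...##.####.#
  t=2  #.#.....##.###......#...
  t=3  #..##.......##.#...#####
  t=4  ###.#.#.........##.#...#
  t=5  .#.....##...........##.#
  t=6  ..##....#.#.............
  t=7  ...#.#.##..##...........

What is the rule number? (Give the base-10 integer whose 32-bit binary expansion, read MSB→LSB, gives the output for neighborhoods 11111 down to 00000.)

  #####|.  b31=0 t=3,i=21
  ####.|#  b30=1 t=0,i=11
  ###.#|.  b29=0 t=0,i=12
  ###..|#  b28=1 t=0,i=20
  ##.##|.  b27=0 t=1,i=17
  ##.#.|.  b26=0 t=0,i=3
  ##..#|#  b25=1 t=0,i=21
  ##...|.  b24=0 t=1,i=1
  #.###|.  b23=0 t=0,i=9
  #.##.|.  b22=0 t=0,i=1
  #.#.#|.  b21=0 t=4,i=4
  #.#..|.  b20=0 t=0,i=4
  #..##|#  b19=1 t=3,i=2
  #..#.|.  b18=0 t=0,i=6
  #...#|#  b17=1 t=0,i=16
  #....|#  b16=1 t=1,i=2
  .####|.  b15=0 t=0,i=10
  .###.|#  b14=1 t=0,i=19
  .##.#|.  b13=0 t=0,i=2
  .##..|#  b12=1 t=1,i=0
  .#.##|#  b11=1 t=0,i=0
  .#.#.|.  b10=0 t=2,i=1
  .#..#|.  b9=0 t=0,i=5
  .#...|#  b8=1 t=0,i=15
  ..###|#  b7=1 t=0,i=18
  ..##.|.  b6=0 t=1,i=7
  ..#.#|#  b5=1 t=0,i=7
  ..#..|#  b4=1 t=1,i=11
  ...##|.  b3=0 t=0,i=17
  ...#.|#  b2=1 t=2,i=19
  ....#|.  b1=0 t=1,i=5
  .....|.  b0=0 t=1,i=3
  bits 01010010000010110101100110110100 = 1376475572

1376475572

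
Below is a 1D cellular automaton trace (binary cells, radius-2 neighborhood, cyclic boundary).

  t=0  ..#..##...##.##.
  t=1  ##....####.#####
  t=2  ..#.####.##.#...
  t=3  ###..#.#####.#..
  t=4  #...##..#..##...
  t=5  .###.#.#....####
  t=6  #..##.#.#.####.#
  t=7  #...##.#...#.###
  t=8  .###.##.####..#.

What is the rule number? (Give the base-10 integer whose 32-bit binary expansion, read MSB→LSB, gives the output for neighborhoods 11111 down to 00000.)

759608750

  #####|.  b31=0 t=1,i=13
  ####.|.  b30=0 t=1,i=0
  ###.#|#  b29=1 t=1,i=9
  ###..|.  b28=0 t=1,i=1
  ##.##|#  b27=1 t=0,i=12
  ##.#.|#  b26=1 t=2,i=11
  ##..#|.  b25=0 t=3,i=3
  ##...|#  b24=1 t=0,i=7
  #.###|.  b23=0 t=1,i=11
  #.##.|#  b22=1 t=0,i=13
  #.#.#|.  b21=0 t=5,i=5
  #.#..|.  b20=0 t=2,i=12
  #..##|.  b19=0 t=0,i=4
  #..#.|#  b18=1 t=3,i=4
  #...#|#  b17=1 t=0,i=0
  #....|.  b16=0 t=1,i=3
  .####|#  b15=1 t=1,i=7
  .###.|.  b14=0 t=3,i=1
  .##.#|#  b13=1 t=0,i=11
  .##..|#  b12=1 t=0,i=6
  .#.##|.  b11=0 t=2,i=3
  .#.#.|#  b10=1 t=5,i=6
  .#..#|.  b9=0 t=0,i=3
  .#...|#  b8=1 t=2,i=13
  ..###|#  b7=1 t=1,i=6
  ..##.|.  b6=0 t=0,i=5
  ..#.#|#  b5=1 t=2,i=2
  ..#..|.  b4=0 t=0,i=2
  ...##|#  b3=1 t=0,i=9
  ...#.|#  b2=1 t=0,i=1
  ....#|#  b1=1 t=1,i=4
  .....|.  b0=0 t=2,i=15
  bits 00101101010001101011010110101110 = 759608750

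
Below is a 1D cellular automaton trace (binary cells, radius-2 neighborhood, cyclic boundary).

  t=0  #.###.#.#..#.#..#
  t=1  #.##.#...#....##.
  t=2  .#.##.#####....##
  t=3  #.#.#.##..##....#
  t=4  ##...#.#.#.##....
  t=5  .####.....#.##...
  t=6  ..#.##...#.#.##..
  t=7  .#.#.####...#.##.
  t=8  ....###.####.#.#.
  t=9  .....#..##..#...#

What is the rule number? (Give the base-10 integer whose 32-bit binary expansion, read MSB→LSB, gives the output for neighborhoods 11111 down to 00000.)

361429780

  [31] ##### => .  t=2,i=8
  [30] ####. => .  t=2,i=9
  [29] ###.# => .  t=0,i=4
  [28] ###.. => #  t=2,i=10
  [27] ##.## => .  t=0,i=1
  [26] ##.#. => #  t=0,i=5
  [25] ##..# => .  t=3,i=8
  [24] ##... => #  t=2,i=11
  [23] #.### => #  t=0,i=2
  [22] #.##. => .  t=1,i=2
  [21] #.#.# => .  t=0,i=6
  [20] #.#.. => .  t=0,i=8
  [19] #..## => #  t=0,i=15
  [18] #..#. => .  t=0,i=10
  [17] #...# => #  t=1,i=7
  [16] #.... => .  t=1,i=11
  [15] .#### => #  t=2,i=7
  [14] .###. => #  t=0,i=3
  [13] .##.# => #  t=0,i=0
  [12] .##.. => #  t=3,i=7
  [11] .#.## => #  t=1,i=1
  [10] .#.#. => .  t=0,i=7
  [9] .#..# => #  t=0,i=9
  [8] .#... => #  t=1,i=6
  [7] ..### => .  t=5,i=1
  [6] ..##. => .  t=0,i=16
  [5] ..#.# => .  t=0,i=11
  [4] ..#.. => #  t=1,i=9
  [3] ...## => .  t=1,i=13
  [2] ...#. => #  t=1,i=8
  [1] ....# => .  t=1,i=12
  [0] ..... => .  t=5,i=7
  bits 00010101100010101111101100010100 = 361429780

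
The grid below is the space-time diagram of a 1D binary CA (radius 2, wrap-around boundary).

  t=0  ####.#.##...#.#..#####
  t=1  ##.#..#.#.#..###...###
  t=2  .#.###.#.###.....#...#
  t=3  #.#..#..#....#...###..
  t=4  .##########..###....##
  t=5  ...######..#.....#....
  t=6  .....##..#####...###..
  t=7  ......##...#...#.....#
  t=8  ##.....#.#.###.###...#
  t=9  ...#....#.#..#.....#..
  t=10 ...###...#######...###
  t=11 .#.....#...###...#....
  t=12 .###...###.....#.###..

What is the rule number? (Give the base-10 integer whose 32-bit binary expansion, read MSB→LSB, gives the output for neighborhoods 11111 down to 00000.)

2719424272

  ##### -> #   bit 31 = 1  t=0,i=0
  ####. -> .   bit 30 = 0  t=0,i=2
  ###.# -> #   bit 29 = 1  t=0,i=3
  ###.. -> .   bit 28 = 0  t=1,i=15
  ##.## -> .   bit 27 = 0  t=4,i=0
  ##.#. -> .   bit 26 = 0  t=0,i=4
  ##..# -> #   bit 25 = 1  t=3,i=20
  ##... -> .   bit 24 = 0  t=0,i=9
  #.### -> .   bit 23 = 0  t=2,i=3
  #.##. -> .   bit 22 = 0  t=0,i=7
  #.#.# -> .   bit 21 = 0  t=0,i=5
  #.#.. -> #   bit 20 = 1  t=0,i=14
  #..## -> .   bit 19 = 0  t=0,i=16
  #..#. -> #   bit 18 = 1  t=1,i=5
  #...# -> #   bit 17 = 1  t=0,i=10
  #.... -> #   bit 16 = 1  t=2,i=13
  .#### -> .   bit 15 = 0  t=0,i=18
  .###. -> .   bit 14 = 0  t=1,i=14
  .##.# -> .   bit 13 = 0  t=4,i=21
  .##.. -> #   bit 12 = 1  t=0,i=8
  .#.## -> #   bit 11 = 1  t=0,i=6
  .#.#. -> #   bit 10 = 1  t=0,i=13
  .#..# -> #   bit 9 = 1  t=0,i=15
  .#... -> #   bit 8 = 1  t=2,i=18
  ..### -> .   bit 7 = 0  t=0,i=17
  ..##. -> .   bit 6 = 0  t=4,i=20
  ..#.# -> .   bit 5 = 0  t=0,i=12
  ..#.. -> #   bit 4 = 1  t=2,i=17
  ...## -> .   bit 3 = 0  t=1,i=18
  ...#. -> .   bit 2 = 0  t=0,i=11
  ....# -> .   bit 1 = 0  t=2,i=15
  ..... -> .   bit 0 = 0  t=2,i=14
  bits 10100010000101110001111100010000 = 2719424272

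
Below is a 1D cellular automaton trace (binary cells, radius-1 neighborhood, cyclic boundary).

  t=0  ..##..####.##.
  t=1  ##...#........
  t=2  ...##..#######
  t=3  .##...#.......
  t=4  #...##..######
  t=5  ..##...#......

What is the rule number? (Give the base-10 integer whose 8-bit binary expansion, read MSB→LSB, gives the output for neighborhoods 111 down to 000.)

3

  ###|.  b7=0 t=0,i=7
  ##.|.  b6=0 t=0,i=3
  #.#|.  b5=0 t=0,i=10
  #..|.  b4=0 t=0,i=4
  .##|.  b3=0 t=0,i=2
  .#.|.  b2=0 t=1,i=5
  ..#|#  b1=1 t=0,i=1
  ...|#  b0=1 t=0,i=0
  bits 00000011 = 3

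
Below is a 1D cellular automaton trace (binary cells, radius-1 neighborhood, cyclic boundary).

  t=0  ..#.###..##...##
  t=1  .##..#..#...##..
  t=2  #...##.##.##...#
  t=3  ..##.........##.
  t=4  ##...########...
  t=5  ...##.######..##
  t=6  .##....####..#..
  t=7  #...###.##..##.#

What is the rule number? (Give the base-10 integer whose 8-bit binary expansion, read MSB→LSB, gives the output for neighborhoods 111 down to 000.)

135

  ###|#  b7=1 t=0,i=5
  ##.|.  b6=0 t=0,i=6
  #.#|.  b5=0 t=0,i=3
  #..|.  b4=0 t=0,i=0
  .##|.  b3=0 t=0,i=4
  .#.|#  b2=1 t=0,i=2
  ..#|#  b1=1 t=0,i=1
  ...|#  b0=1 t=0,i=12
  bits 10000111 = 135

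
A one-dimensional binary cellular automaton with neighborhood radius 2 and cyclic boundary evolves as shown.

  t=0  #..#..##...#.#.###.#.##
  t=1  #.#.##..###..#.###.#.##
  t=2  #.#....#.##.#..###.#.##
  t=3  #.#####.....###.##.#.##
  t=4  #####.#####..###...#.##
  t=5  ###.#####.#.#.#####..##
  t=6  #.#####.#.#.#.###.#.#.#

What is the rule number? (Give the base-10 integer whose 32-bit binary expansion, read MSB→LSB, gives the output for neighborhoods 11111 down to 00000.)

  #####|#  b31=1 t=3,i=4
  ####.|.  b30=0 t=3,i=5
  ###.#|#  b29=1 t=0,i=17
  ###..|#  b28=1 t=0,i=0
  ##.##|#  b27=1 t=3,i=1
  ##.#.|.  b26=0 t=0,i=18
  ##..#|.  b25=0 t=0,i=1
  ##...|#  b24=1 t=0,i=8
  #.###|#  b23=1 t=0,i=15
  #.##.|.  b22=0 t=1,i=4
  #.#.#|#  b21=1 t=0,i=13
  #.#..|#  b20=1 t=2,i=2
  #..##|#  b19=1 t=0,i=5
  #..#.|#  b18=1 t=0,i=2
  #...#|#  b17=1 t=0,i=9
  #....|#  b16=1 t=2,i=4
  .####|#  b15=1 t=3,i=3
  .###.|#  b14=1 t=0,i=16
  .##.#|.  b13=0 t=2,i=10
  .##..|.  b12=0 t=0,i=7
  .#.##|.  b11=0 t=0,i=14
  .#.#.|.  b10=0 t=0,i=12
  .#..#|#  b9=1 t=0,i=4
  .#...|#  b8=1 t=2,i=3
  ..###|.  b7=0 t=1,i=8
  ..##.|.  b6=0 t=0,i=6
  ..#.#|.  b5=0 t=0,i=11
  ..#..|.  b4=0 t=0,i=3
  ...##|.  b3=0 t=3,i=11
  ...#.|#  b2=1 t=0,i=10
  ....#|#  b1=1 t=2,i=5
  .....|#  b0=1 t=3,i=9
  bits 10111001101111111100001100000111 = 3116352263

3116352263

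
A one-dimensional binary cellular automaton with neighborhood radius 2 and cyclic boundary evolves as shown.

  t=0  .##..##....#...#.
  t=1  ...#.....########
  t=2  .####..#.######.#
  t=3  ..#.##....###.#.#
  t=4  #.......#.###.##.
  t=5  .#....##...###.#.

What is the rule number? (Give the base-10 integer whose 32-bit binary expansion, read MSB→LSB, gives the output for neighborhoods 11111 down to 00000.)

  ##### -> #   bit 31 = 1  t=1,i=11
  ####. -> .   bit 30 = 0  t=1,i=15
  ###.# -> #   bit 29 = 1  t=2,i=14
  ###.. -> #   bit 28 = 1  t=1,i=16
  ##.## -> #   bit 27 = 1  t=4,i=13
  ##.#. -> .   bit 26 = 0  t=2,i=15
  ##..# -> #   bit 25 = 1  t=0,i=3
  ##... -> .   bit 24 = 0  t=0,i=7
  #.### -> .   bit 23 = 0  t=2,i=1
  #.##. -> .   bit 22 = 0  t=3,i=4
  #.#.# -> #   bit 21 = 1  t=2,i=16
  #.#.. -> .   bit 20 = 0  t=3,i=16
  #..## -> .   bit 19 = 0  t=0,i=0
  #..#. -> .   bit 18 = 0  t=2,i=6
  #...# -> #   bit 17 = 1  t=0,i=13
  #.... -> .   bit 16 = 0  t=0,i=8
  .#### -> #   bit 15 = 1  t=1,i=10
  .###. -> #   bit 14 = 1  t=3,i=11
  .##.# -> #   bit 13 = 1  t=4,i=15
  .##.. -> .   bit 12 = 0  t=0,i=2
  .#.## -> .   bit 11 = 0  t=2,i=0
  .#.#. -> #   bit 10 = 1  t=3,i=15
  .#..# -> #   bit 9 = 1  t=0,i=16
  .#... -> #   bit 8 = 1  t=0,i=12
  ..### -> #   bit 7 = 1  t=1,i=9
  ..##. -> .   bit 6 = 0  t=0,i=1
  ..#.# -> .   bit 5 = 0  t=2,i=7
  ..#.. -> #   bit 4 = 1  t=0,i=11
  ...## -> .   bit 3 = 0  t=1,i=8
  ...#. -> #   bit 2 = 1  t=0,i=10
  ....# -> #   bit 1 = 1  t=0,i=9
  ..... -> .   bit 0 = 0  t=1,i=6
  bits 10111010001000101110011110010110 = 3122849686

3122849686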